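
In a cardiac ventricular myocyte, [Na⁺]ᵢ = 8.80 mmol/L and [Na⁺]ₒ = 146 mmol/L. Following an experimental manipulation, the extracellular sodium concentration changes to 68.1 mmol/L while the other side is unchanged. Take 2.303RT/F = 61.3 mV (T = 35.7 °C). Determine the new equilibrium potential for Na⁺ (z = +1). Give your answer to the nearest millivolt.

After the shift: [Na⁺]_out = 68.1, [Na⁺]_in = 8.80 mmol/L.
E_new = (61.3/1)·log₁₀(68.1/8.80) = 61.30 · (0.8887) = 54.48 mV

54 mV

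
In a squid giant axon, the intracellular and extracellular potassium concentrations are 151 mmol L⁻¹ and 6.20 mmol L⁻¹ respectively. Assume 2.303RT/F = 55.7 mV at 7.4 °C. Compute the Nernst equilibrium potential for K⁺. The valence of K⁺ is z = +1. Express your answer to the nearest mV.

E = (55.7/z) · log₁₀([K⁺]_out/[K⁺]_in) with z = +1.
= (55.7/1) · log₁₀(6.20/151) = 55.70 · log₁₀(0.04106)
= 55.70 · (-1.3866) = -77.23 mV

-77 mV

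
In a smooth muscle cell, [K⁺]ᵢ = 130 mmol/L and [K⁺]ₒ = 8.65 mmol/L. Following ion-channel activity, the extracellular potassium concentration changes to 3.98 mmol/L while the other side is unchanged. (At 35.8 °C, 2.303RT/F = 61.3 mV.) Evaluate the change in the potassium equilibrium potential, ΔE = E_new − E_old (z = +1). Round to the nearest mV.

E_old = (61.3/1)·log₁₀(8.65/130) = -72.15 mV
E_new = (61.3/1)·log₁₀(3.98/130) = -92.81 mV
ΔE = -92.81 − (-72.15) = -20.67 mV

-21 mV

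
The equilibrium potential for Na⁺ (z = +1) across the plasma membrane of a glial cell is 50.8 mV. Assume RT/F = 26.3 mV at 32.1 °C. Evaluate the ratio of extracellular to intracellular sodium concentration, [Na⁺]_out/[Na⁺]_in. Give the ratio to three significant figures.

ln([out]/[in]) = E·z/(26.3) = 50.8 × 1 / 26.3 = 1.9316
[out]/[in] = e^(1.9316) = 6.9

6.90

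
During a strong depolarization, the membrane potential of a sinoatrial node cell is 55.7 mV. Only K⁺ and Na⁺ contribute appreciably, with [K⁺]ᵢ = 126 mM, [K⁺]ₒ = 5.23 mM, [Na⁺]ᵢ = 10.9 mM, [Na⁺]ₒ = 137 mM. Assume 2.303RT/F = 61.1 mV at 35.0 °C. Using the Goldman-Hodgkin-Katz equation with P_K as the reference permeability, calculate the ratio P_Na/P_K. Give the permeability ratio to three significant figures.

Let α = P_Na/P_K. GHK: Vm = 61.1·log₁₀[(Kₒ + α·Naₒ)/(Kᵢ + α·Naᵢ)].
10^(Vm/61.1) = 10^(55.7/61.1) = 8.1587
So 8.1587·(Kᵢ + α·Naᵢ) = Kₒ + α·Naₒ → α = (8.1587·126.0 − 5.23) / (137.0 − 8.1587·10.9)
α = (1028 − 5.23) / (137.0 − 88.93) = 1023/48.07 = 21.28

21.3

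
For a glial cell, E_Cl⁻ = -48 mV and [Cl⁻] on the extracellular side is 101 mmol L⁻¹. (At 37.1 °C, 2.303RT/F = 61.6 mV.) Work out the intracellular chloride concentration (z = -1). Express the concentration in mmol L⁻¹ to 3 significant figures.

Nernst: E = (61.6/-1) · log₁₀([out]/[in]), so log₁₀([out]/[in]) = -48.0 × -1 / 61.6 = 0.7792.
[out]/[in] = 10^(0.7792) = 6.015.
[in] = 101 / 6.015 = 16.79 mmol L⁻¹.

16.8 mmol L⁻¹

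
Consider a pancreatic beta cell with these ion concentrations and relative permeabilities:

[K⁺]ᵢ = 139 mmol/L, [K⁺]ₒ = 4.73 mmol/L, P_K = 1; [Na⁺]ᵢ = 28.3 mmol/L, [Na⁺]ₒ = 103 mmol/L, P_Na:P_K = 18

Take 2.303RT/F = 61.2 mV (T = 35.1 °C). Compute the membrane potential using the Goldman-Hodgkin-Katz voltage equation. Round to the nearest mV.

28 mV

Vm = 61.2 · log₁₀[(Σ P·[cation]ₒ + Σ P·[anion]ᵢ) / (Σ P·[cation]ᵢ + Σ P·[anion]ₒ)]
Numerator = 1×4.73 + 18×103 = 1859
Denominator = 1×139 + 18×28.3 = 648.4
Vm = 61.2 · log₁₀(2.8666) = 61.2 × (0.4574) = 27.99 mV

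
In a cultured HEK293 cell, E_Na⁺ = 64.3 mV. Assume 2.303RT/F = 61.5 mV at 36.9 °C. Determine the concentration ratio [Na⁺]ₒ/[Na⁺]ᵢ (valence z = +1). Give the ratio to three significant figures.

11.1

log₁₀([out]/[in]) = E·z/(61.5) = 64.3 × 1 / 61.5 = 1.0455
[out]/[in] = 10^(1.0455) = 11.11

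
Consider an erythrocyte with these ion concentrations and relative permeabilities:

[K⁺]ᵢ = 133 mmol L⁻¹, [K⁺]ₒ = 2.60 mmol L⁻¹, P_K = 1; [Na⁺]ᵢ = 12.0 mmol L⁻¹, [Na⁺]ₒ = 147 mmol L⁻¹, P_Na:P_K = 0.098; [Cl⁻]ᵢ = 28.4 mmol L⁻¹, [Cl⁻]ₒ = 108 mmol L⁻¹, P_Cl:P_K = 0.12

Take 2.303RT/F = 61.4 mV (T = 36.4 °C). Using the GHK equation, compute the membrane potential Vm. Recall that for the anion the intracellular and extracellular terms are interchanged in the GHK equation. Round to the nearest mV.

Vm = 61.4 · log₁₀[(Σ P·[cation]ₒ + Σ P·[anion]ᵢ) / (Σ P·[cation]ᵢ + Σ P·[anion]ₒ)]
Numerator = 1×2.60 + 0.098×147 + 0.12×28.4 = 20.41
Denominator = 1×133 + 0.098×12.0 + 0.12×108 = 147.1
Vm = 61.4 · log₁₀(0.13874) = 61.4 × (-0.8578) = -52.67 mV

-53 mV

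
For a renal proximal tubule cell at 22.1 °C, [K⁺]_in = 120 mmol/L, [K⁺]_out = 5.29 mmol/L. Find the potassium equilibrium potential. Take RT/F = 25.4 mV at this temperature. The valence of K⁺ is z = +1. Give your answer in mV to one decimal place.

-79.3 mV

E = (25.4/z) · ln([K⁺]_out/[K⁺]_in) with z = +1.
= (25.4/1) · ln(5.29/120) = 25.40 · ln(0.04408)
= 25.40 · (-3.1217) = -79.29 mV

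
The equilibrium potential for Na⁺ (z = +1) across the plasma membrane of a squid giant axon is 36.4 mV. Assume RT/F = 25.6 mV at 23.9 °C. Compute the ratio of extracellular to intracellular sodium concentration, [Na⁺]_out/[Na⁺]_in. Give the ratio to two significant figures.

4.1

ln([out]/[in]) = E·z/(25.6) = 36.4 × 1 / 25.6 = 1.4219
[out]/[in] = e^(1.4219) = 4.145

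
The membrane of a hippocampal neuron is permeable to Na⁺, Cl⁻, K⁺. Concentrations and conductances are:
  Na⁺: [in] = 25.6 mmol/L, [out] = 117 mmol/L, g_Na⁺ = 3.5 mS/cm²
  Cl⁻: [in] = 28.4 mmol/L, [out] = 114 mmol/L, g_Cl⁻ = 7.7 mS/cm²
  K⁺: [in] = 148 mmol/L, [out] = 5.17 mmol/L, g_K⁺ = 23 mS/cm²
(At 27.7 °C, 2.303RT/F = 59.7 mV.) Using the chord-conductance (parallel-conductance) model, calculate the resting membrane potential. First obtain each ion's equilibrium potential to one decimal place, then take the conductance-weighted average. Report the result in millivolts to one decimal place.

-62.6 mV

E_Na⁺ = (59.7/1)·log₁₀(117/25.6) = 39.4 mV
E_Cl⁻ = (59.7/-1)·log₁₀(114/28.4) = -36.0 mV
E_K⁺ = (59.7/1)·log₁₀(5.17/148) = -87.0 mV
Vm = (Σ gᵢEᵢ)/(Σ gᵢ) = (3.5·39.4 + 7.7·-36.0 + 23·-87.0) / (3.5 + 7.7 + 23)
= -2140.30 / 34.2 = -62.58 mV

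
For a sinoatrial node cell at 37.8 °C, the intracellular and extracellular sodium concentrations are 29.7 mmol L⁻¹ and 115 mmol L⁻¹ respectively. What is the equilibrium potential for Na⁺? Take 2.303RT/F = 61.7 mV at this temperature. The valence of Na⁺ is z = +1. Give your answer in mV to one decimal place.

36.3 mV

E = (61.7/z) · log₁₀([Na⁺]_out/[Na⁺]_in) with z = +1.
= (61.7/1) · log₁₀(115/29.7) = 61.70 · log₁₀(3.872)
= 61.70 · (0.5879) = 36.28 mV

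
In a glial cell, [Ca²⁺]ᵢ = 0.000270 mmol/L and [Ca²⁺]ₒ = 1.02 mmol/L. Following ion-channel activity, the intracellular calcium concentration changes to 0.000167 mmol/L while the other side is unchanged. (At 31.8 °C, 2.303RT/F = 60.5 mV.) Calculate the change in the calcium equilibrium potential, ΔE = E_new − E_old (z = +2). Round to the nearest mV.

E_old = (60.5/2)·log₁₀(1.02/0.000270) = 108.21 mV
E_new = (60.5/2)·log₁₀(1.02/0.000167) = 114.52 mV
ΔE = 114.52 − (108.21) = 6.31 mV

6 mV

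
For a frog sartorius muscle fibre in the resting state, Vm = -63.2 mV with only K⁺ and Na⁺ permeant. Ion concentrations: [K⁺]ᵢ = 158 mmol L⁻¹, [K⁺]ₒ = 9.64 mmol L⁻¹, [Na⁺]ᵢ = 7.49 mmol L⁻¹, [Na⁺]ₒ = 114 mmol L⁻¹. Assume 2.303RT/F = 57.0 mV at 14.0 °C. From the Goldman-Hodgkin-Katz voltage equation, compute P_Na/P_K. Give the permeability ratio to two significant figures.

Let α = P_Na/P_K. GHK: Vm = 57.0·log₁₀[(Kₒ + α·Naₒ)/(Kᵢ + α·Naᵢ)].
10^(Vm/57.0) = 10^(-63.2/57.0) = 0.077845
So 0.077845·(Kᵢ + α·Naᵢ) = Kₒ + α·Naₒ → α = (0.077845·158.0 − 9.64) / (114.0 − 0.077845·7.49)
α = (12.3 − 9.64) / (114.0 − 0.5831) = 2.659/113.4 = 0.02345

0.023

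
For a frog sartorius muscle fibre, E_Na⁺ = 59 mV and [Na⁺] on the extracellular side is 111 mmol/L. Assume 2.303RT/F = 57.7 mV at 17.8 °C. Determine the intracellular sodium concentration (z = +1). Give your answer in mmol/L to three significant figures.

10.5 mmol/L

Nernst: E = (57.7/1) · log₁₀([out]/[in]), so log₁₀([out]/[in]) = 59.0 × 1 / 57.7 = 1.0225.
[out]/[in] = 10^(1.0225) = 10.53.
[in] = 111 / 10.53 = 10.54 mmol/L.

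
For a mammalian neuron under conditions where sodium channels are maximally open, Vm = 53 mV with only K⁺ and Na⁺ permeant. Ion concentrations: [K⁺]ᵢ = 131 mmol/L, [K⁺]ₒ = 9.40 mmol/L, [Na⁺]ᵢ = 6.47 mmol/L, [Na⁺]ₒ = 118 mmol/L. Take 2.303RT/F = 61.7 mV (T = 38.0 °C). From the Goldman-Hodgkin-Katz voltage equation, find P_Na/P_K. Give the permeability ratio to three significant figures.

13.2

Let α = P_Na/P_K. GHK: Vm = 61.7·log₁₀[(Kₒ + α·Naₒ)/(Kᵢ + α·Naᵢ)].
10^(Vm/61.7) = 10^(53.0/61.7) = 7.2276
So 7.2276·(Kᵢ + α·Naᵢ) = Kₒ + α·Naₒ → α = (7.2276·131.0 − 9.4) / (118.0 − 7.2276·6.47)
α = (946.8 − 9.4) / (118.0 − 46.76) = 937.4/71.24 = 13.16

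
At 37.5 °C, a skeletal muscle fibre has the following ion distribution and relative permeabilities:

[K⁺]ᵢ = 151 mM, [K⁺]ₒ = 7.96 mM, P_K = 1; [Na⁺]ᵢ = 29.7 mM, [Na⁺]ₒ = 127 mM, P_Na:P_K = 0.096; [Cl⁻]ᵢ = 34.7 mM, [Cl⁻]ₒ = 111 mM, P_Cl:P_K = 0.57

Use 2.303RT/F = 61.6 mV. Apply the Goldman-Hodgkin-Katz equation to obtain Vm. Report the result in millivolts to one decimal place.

Vm = 61.6 · log₁₀[(Σ P·[cation]ₒ + Σ P·[anion]ᵢ) / (Σ P·[cation]ᵢ + Σ P·[anion]ₒ)]
Numerator = 1×7.96 + 0.096×127 + 0.57×34.7 = 39.93
Denominator = 1×151 + 0.096×29.7 + 0.57×111 = 217.1
Vm = 61.6 · log₁₀(0.18391) = 61.6 × (-0.7354) = -45.30 mV

-45.3 mV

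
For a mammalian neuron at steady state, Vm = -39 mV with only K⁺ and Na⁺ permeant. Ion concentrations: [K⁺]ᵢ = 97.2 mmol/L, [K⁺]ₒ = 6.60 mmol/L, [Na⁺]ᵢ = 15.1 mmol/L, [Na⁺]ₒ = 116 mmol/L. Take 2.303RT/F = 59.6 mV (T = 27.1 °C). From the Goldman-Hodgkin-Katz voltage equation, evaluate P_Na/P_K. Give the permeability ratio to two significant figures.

0.13

Let α = P_Na/P_K. GHK: Vm = 59.6·log₁₀[(Kₒ + α·Naₒ)/(Kᵢ + α·Naᵢ)].
10^(Vm/59.6) = 10^(-39.0/59.6) = 0.22163
So 0.22163·(Kᵢ + α·Naᵢ) = Kₒ + α·Naₒ → α = (0.22163·97.2 − 6.6) / (116.0 − 0.22163·15.1)
α = (21.54 − 6.6) / (116.0 − 3.347) = 14.94/112.7 = 0.1326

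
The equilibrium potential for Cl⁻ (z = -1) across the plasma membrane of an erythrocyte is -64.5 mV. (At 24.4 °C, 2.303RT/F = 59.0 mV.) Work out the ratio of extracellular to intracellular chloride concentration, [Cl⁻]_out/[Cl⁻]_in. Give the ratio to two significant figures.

log₁₀([out]/[in]) = E·z/(59.0) = -64.5 × -1 / 59.0 = 1.0932
[out]/[in] = 10^(1.0932) = 12.39

12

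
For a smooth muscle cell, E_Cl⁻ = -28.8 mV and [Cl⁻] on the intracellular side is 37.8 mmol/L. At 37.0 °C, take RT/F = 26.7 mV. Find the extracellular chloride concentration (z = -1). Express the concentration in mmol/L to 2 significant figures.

110 mmol/L

Nernst: E = (26.7/-1) · ln([out]/[in]), so ln([out]/[in]) = -28.8 × -1 / 26.7 = 1.0787.
[out]/[in] = e^(1.0787) = 2.941.
[out] = 2.941 × 37.8 = 111.2 mmol/L.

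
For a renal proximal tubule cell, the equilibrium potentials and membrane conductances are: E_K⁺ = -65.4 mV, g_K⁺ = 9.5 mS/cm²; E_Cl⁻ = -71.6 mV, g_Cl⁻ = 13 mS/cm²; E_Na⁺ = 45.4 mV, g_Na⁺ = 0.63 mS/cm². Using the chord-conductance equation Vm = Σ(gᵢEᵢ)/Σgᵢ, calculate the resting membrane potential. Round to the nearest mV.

Σ gᵢEᵢ = 9.5·(-65.4) + 13·(-71.6) + 0.63·(45.4) = -1523.50
Σ gᵢ = 9.5 + 13 + 0.63 = 23.13
Vm = -1523.50 / 23.13 = -65.87 mV

-66 mV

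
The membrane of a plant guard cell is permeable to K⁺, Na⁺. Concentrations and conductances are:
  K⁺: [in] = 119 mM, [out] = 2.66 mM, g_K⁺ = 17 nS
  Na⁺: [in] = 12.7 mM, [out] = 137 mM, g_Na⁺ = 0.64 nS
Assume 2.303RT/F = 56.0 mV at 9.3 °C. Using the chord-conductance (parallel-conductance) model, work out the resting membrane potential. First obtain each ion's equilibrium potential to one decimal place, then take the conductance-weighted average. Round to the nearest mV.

-87 mV

E_K⁺ = (56.0/1)·log₁₀(2.66/119) = -92.4 mV
E_Na⁺ = (56.0/1)·log₁₀(137/12.7) = 57.8 mV
Vm = (Σ gᵢEᵢ)/(Σ gᵢ) = (17·-92.4 + 0.64·57.8) / (17 + 0.64)
= -1533.81 / 17.64 = -86.95 mV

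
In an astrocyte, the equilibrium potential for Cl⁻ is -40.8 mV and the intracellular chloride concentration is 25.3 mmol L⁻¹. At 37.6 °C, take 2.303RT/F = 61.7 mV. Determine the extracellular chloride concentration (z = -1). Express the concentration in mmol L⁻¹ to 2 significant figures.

Nernst: E = (61.7/-1) · log₁₀([out]/[in]), so log₁₀([out]/[in]) = -40.8 × -1 / 61.7 = 0.6613.
[out]/[in] = 10^(0.6613) = 4.584.
[out] = 4.584 × 25.3 = 116 mmol L⁻¹.

120 mmol L⁻¹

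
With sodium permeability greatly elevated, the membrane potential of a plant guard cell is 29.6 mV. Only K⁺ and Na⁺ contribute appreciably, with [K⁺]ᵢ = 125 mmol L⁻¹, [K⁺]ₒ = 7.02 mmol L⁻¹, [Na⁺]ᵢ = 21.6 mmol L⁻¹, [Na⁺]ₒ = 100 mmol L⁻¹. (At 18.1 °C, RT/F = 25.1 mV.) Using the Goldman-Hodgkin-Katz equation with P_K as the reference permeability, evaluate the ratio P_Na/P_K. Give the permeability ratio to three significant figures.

Let α = P_Na/P_K. GHK: Vm = 25.1·ln[(Kₒ + α·Naₒ)/(Kᵢ + α·Naᵢ)].
e^(Vm/25.1) = e^(29.6/25.1) = 3.252
So 3.252·(Kᵢ + α·Naᵢ) = Kₒ + α·Naₒ → α = (3.252·125.0 − 7.02) / (100.0 − 3.252·21.6)
α = (406.5 − 7.02) / (100.0 − 70.24) = 399.5/29.76 = 13.43

13.4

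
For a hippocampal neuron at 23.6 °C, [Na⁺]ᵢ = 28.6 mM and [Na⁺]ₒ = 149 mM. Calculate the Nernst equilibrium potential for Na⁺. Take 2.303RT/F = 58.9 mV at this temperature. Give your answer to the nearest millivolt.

E = (58.9/z) · log₁₀([Na⁺]_out/[Na⁺]_in) with z = +1.
= (58.9/1) · log₁₀(149/28.6) = 58.90 · log₁₀(5.21)
= 58.90 · (0.7168) = 42.22 mV

42 mV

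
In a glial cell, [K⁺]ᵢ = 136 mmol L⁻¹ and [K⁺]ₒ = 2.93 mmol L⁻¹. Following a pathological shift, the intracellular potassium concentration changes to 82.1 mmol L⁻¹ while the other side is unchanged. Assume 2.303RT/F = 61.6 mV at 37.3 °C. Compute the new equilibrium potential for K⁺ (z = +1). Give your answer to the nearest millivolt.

After the shift: [K⁺]_out = 2.93, [K⁺]_in = 82.1 mmol L⁻¹.
E_new = (61.6/1)·log₁₀(2.93/82.1) = 61.60 · (-1.4475) = -89.16 mV

-89 mV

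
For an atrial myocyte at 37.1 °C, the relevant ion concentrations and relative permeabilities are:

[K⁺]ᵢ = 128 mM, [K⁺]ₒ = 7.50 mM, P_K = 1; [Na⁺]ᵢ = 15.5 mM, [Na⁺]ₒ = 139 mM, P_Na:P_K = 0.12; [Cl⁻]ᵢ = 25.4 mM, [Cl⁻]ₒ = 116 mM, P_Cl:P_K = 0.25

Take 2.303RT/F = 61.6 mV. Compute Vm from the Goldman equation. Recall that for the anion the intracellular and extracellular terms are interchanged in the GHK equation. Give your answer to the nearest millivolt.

Vm = 61.6 · log₁₀[(Σ P·[cation]ₒ + Σ P·[anion]ᵢ) / (Σ P·[cation]ᵢ + Σ P·[anion]ₒ)]
Numerator = 1×7.50 + 0.12×139 + 0.25×25.4 = 30.53
Denominator = 1×128 + 0.12×15.5 + 0.25×116 = 158.9
Vm = 61.6 · log₁₀(0.19218) = 61.6 × (-0.7163) = -44.12 mV

-44 mV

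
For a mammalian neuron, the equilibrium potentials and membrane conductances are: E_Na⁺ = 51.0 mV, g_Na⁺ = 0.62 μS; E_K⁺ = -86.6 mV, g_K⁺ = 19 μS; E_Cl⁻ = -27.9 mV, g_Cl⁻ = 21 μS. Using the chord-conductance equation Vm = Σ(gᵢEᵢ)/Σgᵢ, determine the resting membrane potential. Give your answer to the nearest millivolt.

Σ gᵢEᵢ = 0.62·(51.0) + 19·(-86.6) + 21·(-27.9) = -2199.68
Σ gᵢ = 0.62 + 19 + 21 = 40.62
Vm = -2199.68 / 40.62 = -54.15 mV

-54 mV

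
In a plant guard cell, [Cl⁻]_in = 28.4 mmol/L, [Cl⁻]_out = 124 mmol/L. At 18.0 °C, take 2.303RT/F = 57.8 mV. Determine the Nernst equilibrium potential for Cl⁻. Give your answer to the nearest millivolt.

E = (57.8/z) · log₁₀([Cl⁻]_out/[Cl⁻]_in) with z = -1.
For an anion, dividing by z = -1 reverses the sign.
= (57.8/-1) · log₁₀(124/28.4) = -57.80 · log₁₀(4.366)
= -57.80 · (0.6401) = -37.00 mV

-37 mV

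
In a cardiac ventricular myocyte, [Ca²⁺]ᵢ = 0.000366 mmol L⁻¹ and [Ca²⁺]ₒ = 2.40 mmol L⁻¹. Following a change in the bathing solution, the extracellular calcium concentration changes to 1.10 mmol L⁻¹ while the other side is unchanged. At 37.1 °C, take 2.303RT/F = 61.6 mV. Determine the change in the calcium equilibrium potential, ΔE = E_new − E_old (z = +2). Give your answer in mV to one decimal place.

-10.4 mV

E_old = (61.6/2)·log₁₀(2.40/0.000366) = 117.56 mV
E_new = (61.6/2)·log₁₀(1.10/0.000366) = 107.12 mV
ΔE = 107.12 − (117.56) = -10.44 mV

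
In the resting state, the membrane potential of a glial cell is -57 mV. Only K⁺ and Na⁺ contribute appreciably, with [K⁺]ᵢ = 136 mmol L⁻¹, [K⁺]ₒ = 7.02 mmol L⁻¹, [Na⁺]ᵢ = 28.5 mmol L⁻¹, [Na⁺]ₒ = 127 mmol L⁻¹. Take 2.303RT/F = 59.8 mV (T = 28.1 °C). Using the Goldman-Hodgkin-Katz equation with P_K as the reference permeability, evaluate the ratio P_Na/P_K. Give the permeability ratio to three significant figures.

0.0656

Let α = P_Na/P_K. GHK: Vm = 59.8·log₁₀[(Kₒ + α·Naₒ)/(Kᵢ + α·Naᵢ)].
10^(Vm/59.8) = 10^(-57.0/59.8) = 0.11138
So 0.11138·(Kᵢ + α·Naᵢ) = Kₒ + α·Naₒ → α = (0.11138·136.0 − 7.02) / (127.0 − 0.11138·28.5)
α = (15.15 − 7.02) / (127.0 − 3.174) = 8.128/123.8 = 0.06564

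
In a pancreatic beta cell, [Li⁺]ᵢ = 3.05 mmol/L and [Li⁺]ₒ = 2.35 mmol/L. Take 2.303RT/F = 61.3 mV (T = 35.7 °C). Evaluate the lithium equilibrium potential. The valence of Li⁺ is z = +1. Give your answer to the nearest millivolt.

E = (61.3/z) · log₁₀([Li⁺]_out/[Li⁺]_in) with z = +1.
= (61.3/1) · log₁₀(2.35/3.05) = 61.30 · log₁₀(0.7705)
= 61.30 · (-0.1132) = -6.94 mV

-7 mV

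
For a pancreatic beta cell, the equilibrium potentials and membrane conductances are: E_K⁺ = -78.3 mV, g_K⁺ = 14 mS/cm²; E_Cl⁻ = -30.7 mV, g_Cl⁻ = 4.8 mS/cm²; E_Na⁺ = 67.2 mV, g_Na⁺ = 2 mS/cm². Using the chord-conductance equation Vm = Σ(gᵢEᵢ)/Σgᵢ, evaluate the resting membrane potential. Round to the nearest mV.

-53 mV

Σ gᵢEᵢ = 14·(-78.3) + 4.8·(-30.7) + 2·(67.2) = -1109.16
Σ gᵢ = 14 + 4.8 + 2 = 20.8
Vm = -1109.16 / 20.8 = -53.33 mV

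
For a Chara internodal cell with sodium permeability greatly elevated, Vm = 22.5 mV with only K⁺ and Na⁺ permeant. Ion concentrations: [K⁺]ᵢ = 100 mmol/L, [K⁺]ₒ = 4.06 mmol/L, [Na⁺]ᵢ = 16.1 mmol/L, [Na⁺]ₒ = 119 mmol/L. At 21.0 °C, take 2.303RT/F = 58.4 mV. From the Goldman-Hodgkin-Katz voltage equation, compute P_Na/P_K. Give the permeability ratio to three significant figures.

2.99

Let α = P_Na/P_K. GHK: Vm = 58.4·log₁₀[(Kₒ + α·Naₒ)/(Kᵢ + α·Naᵢ)].
10^(Vm/58.4) = 10^(22.5/58.4) = 2.4281
So 2.4281·(Kᵢ + α·Naᵢ) = Kₒ + α·Naₒ → α = (2.4281·100.0 − 4.06) / (119.0 − 2.4281·16.1)
α = (242.8 − 4.06) / (119.0 − 39.09) = 238.8/79.91 = 2.988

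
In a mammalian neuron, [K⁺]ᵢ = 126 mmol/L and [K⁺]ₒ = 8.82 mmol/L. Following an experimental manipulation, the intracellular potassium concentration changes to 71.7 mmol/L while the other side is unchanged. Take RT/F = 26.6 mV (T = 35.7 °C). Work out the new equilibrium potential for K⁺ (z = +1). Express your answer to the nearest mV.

-56 mV

After the shift: [K⁺]_out = 8.82, [K⁺]_in = 71.7 mmol/L.
E_new = (26.6/1)·ln(8.82/71.7) = 26.60 · (-2.0955) = -55.74 mV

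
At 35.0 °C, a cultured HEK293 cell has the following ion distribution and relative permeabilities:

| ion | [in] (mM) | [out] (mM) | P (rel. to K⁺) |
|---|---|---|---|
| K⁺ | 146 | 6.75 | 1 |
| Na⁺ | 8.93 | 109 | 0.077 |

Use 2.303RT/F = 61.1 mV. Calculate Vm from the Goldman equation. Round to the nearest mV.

Vm = 61.1 · log₁₀[(Σ P·[cation]ₒ + Σ P·[anion]ᵢ) / (Σ P·[cation]ᵢ + Σ P·[anion]ₒ)]
Numerator = 1×6.75 + 0.077×109 = 15.14
Denominator = 1×146 + 0.077×8.93 = 146.7
Vm = 61.1 · log₁₀(0.10323) = 61.1 × (-0.9862) = -60.26 mV

-60 mV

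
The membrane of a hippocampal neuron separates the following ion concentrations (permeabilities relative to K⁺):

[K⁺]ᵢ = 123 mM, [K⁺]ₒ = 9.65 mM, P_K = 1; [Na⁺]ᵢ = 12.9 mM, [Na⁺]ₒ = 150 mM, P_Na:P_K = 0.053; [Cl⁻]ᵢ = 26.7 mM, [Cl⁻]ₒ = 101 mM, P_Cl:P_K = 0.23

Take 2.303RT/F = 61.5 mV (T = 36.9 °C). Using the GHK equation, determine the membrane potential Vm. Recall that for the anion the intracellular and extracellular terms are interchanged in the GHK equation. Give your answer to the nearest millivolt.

-49 mV

Vm = 61.5 · log₁₀[(Σ P·[cation]ₒ + Σ P·[anion]ᵢ) / (Σ P·[cation]ᵢ + Σ P·[anion]ₒ)]
Numerator = 1×9.65 + 0.053×150 + 0.23×26.7 = 23.74
Denominator = 1×123 + 0.053×12.9 + 0.23×101 = 146.9
Vm = 61.5 · log₁₀(0.1616) = 61.5 × (-0.7916) = -48.68 mV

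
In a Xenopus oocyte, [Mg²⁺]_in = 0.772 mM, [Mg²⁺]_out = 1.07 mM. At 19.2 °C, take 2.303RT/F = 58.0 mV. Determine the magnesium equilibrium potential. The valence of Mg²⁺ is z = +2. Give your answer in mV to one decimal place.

E = (58.0/z) · log₁₀([Mg²⁺]_out/[Mg²⁺]_in) with z = +2.
= (58.0/2) · log₁₀(1.07/0.772) = 29.00 · log₁₀(1.386)
= 29.00 · (0.1418) = 4.11 mV

4.1 mV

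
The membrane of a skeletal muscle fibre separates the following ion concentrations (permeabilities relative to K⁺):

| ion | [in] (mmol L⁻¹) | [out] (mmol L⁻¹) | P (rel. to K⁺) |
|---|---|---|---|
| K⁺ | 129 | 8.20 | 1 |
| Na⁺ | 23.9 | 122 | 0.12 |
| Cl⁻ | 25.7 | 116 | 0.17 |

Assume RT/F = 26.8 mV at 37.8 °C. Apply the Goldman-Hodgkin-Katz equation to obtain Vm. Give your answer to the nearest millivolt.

Vm = 26.8 · ln[(Σ P·[cation]ₒ + Σ P·[anion]ᵢ) / (Σ P·[cation]ᵢ + Σ P·[anion]ₒ)]
Numerator = 1×8.20 + 0.12×122 + 0.17×25.7 = 27.21
Denominator = 1×129 + 0.12×23.9 + 0.17×116 = 151.6
Vm = 26.8 · ln(0.17949) = 26.8 × (-1.7176) = -46.03 mV

-46 mV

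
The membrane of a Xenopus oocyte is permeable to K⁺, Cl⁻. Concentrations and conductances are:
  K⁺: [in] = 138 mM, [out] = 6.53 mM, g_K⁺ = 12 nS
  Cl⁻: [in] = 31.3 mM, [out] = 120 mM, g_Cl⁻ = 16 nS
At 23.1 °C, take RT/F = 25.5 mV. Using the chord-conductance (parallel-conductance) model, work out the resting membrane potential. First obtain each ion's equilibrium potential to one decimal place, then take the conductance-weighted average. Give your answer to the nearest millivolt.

E_K⁺ = (25.5/1)·ln(6.53/138) = -77.8 mV
E_Cl⁻ = (25.5/-1)·ln(120/31.3) = -34.3 mV
Vm = (Σ gᵢEᵢ)/(Σ gᵢ) = (12·-77.8 + 16·-34.3) / (12 + 16)
= -1482.40 / 28 = -52.94 mV

-53 mV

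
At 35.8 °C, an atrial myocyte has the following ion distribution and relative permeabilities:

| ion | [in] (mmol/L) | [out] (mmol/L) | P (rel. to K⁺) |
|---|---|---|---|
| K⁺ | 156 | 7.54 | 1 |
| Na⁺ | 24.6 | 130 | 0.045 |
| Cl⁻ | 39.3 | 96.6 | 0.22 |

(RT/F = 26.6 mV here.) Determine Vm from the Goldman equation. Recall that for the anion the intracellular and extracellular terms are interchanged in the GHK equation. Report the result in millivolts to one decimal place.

Vm = 26.6 · ln[(Σ P·[cation]ₒ + Σ P·[anion]ᵢ) / (Σ P·[cation]ᵢ + Σ P·[anion]ₒ)]
Numerator = 1×7.54 + 0.045×130 + 0.22×39.3 = 22.04
Denominator = 1×156 + 0.045×24.6 + 0.22×96.6 = 178.4
Vm = 26.6 · ln(0.12355) = 26.6 × (-2.0911) = -55.62 mV

-55.6 mV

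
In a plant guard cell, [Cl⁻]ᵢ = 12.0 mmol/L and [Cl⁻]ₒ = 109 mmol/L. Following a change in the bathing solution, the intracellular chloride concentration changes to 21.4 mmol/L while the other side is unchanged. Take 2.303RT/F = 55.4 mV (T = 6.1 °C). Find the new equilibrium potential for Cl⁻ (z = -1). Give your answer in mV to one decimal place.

After the shift: [Cl⁻]_out = 109, [Cl⁻]_in = 21.4 mmol/L.
E_new = (55.4/-1)·log₁₀(109/21.4) = -55.40 · (0.7070) = -39.17 mV

-39.2 mV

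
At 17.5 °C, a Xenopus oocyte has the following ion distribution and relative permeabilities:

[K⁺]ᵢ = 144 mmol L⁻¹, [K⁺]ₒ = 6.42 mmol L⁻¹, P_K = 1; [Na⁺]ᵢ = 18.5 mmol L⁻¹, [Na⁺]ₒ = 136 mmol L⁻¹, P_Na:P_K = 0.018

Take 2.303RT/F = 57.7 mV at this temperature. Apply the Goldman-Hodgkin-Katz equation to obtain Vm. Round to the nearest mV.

Vm = 57.7 · log₁₀[(Σ P·[cation]ₒ + Σ P·[anion]ᵢ) / (Σ P·[cation]ᵢ + Σ P·[anion]ₒ)]
Numerator = 1×6.42 + 0.018×136 = 8.868
Denominator = 1×144 + 0.018×18.5 = 144.3
Vm = 57.7 · log₁₀(0.061441) = 57.7 × (-1.2115) = -69.91 mV

-70 mV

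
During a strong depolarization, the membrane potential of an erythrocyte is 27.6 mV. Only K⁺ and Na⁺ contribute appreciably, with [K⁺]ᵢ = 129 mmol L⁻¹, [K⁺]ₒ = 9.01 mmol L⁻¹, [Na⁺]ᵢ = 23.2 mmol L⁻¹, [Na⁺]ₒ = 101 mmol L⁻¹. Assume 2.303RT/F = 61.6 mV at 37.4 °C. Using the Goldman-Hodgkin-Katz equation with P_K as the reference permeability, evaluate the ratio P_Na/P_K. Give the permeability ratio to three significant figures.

Let α = P_Na/P_K. GHK: Vm = 61.6·log₁₀[(Kₒ + α·Naₒ)/(Kᵢ + α·Naᵢ)].
10^(Vm/61.6) = 10^(27.6/61.6) = 2.8058
So 2.8058·(Kᵢ + α·Naᵢ) = Kₒ + α·Naₒ → α = (2.8058·129.0 − 9.01) / (101.0 − 2.8058·23.2)
α = (361.9 − 9.01) / (101.0 − 65.09) = 352.9/35.91 = 9.829

9.83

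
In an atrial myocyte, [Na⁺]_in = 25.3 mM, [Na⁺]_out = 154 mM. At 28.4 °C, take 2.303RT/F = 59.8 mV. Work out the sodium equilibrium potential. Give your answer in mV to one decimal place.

E = (59.8/z) · log₁₀([Na⁺]_out/[Na⁺]_in) with z = +1.
= (59.8/1) · log₁₀(154/25.3) = 59.80 · log₁₀(6.087)
= 59.80 · (0.7844) = 46.91 mV

46.9 mV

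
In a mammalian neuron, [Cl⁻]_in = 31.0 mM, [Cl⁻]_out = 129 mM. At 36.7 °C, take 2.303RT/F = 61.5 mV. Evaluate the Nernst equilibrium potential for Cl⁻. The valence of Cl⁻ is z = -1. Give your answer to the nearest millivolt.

E = (61.5/z) · log₁₀([Cl⁻]_out/[Cl⁻]_in) with z = -1.
For an anion, dividing by z = -1 reverses the sign.
= (61.5/-1) · log₁₀(129/31.0) = -61.50 · log₁₀(4.161)
= -61.50 · (0.6192) = -38.08 mV

-38 mV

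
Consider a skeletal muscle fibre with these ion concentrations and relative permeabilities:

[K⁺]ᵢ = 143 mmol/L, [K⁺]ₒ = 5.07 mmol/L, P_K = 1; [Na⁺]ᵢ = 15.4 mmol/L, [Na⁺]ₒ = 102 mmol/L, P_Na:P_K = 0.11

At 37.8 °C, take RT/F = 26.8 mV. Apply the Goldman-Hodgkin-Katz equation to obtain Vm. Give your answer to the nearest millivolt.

-59 mV

Vm = 26.8 · ln[(Σ P·[cation]ₒ + Σ P·[anion]ᵢ) / (Σ P·[cation]ᵢ + Σ P·[anion]ₒ)]
Numerator = 1×5.07 + 0.11×102 = 16.29
Denominator = 1×143 + 0.11×15.4 = 144.7
Vm = 26.8 · ln(0.11258) = 26.8 × (-2.1841) = -58.53 mV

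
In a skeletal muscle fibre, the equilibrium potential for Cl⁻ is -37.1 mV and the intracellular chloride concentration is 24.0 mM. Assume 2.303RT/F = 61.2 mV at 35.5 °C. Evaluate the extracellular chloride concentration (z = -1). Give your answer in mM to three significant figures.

96.9 mM

Nernst: E = (61.2/-1) · log₁₀([out]/[in]), so log₁₀([out]/[in]) = -37.1 × -1 / 61.2 = 0.6062.
[out]/[in] = 10^(0.6062) = 4.038.
[out] = 4.038 × 24.0 = 96.92 mM.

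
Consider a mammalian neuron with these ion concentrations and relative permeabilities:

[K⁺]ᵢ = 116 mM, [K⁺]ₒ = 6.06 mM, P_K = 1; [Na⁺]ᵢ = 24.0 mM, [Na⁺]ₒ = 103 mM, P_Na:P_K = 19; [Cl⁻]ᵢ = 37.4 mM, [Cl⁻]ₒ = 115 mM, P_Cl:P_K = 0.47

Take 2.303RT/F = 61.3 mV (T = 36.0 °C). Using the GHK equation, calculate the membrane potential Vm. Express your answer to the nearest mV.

31 mV

Vm = 61.3 · log₁₀[(Σ P·[cation]ₒ + Σ P·[anion]ᵢ) / (Σ P·[cation]ᵢ + Σ P·[anion]ₒ)]
Numerator = 1×6.06 + 19×103 + 0.47×37.4 = 1981
Denominator = 1×116 + 19×24.0 + 0.47×115 = 626
Vm = 61.3 · log₁₀(3.1637) = 61.3 × (0.5002) = 30.66 mV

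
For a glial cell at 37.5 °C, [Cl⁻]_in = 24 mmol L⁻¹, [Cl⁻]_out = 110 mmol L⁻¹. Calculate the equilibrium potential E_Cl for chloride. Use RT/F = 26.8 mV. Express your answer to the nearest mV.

E = (26.8/z) · ln([Cl⁻]_out/[Cl⁻]_in) with z = -1.
For an anion, dividing by z = -1 reverses the sign.
= (26.8/-1) · ln(110/24) = -26.80 · ln(4.583)
= -26.80 · (1.5224) = -40.80 mV

-41 mV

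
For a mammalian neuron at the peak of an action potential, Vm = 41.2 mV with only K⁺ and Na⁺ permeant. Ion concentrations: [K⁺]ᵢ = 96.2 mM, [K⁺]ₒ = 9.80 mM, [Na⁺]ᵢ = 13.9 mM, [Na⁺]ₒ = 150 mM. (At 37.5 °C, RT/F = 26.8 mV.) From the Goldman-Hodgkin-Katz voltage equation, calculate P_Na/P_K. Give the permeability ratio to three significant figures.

5.13

Let α = P_Na/P_K. GHK: Vm = 26.8·ln[(Kₒ + α·Naₒ)/(Kᵢ + α·Naᵢ)].
e^(Vm/26.8) = e^(41.2/26.8) = 4.6521
So 4.6521·(Kᵢ + α·Naᵢ) = Kₒ + α·Naₒ → α = (4.6521·96.2 − 9.8) / (150.0 − 4.6521·13.9)
α = (447.5 − 9.8) / (150.0 − 64.66) = 437.7/85.34 = 5.129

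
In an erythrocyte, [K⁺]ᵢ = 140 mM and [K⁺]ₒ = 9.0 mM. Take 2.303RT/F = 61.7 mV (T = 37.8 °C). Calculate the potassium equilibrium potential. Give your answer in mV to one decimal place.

E = (61.7/z) · log₁₀([K⁺]_out/[K⁺]_in) with z = +1.
= (61.7/1) · log₁₀(9.0/140) = 61.70 · log₁₀(0.06429)
= 61.70 · (-1.1919) = -73.54 mV

-73.5 mV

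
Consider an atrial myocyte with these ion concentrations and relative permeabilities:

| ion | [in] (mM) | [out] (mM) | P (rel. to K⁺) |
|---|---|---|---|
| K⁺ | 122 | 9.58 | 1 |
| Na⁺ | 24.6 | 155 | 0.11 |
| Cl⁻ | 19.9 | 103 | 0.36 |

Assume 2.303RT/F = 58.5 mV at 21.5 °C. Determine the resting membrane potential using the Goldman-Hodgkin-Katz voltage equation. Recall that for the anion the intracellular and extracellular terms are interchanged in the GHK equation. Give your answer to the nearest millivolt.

Vm = 58.5 · log₁₀[(Σ P·[cation]ₒ + Σ P·[anion]ᵢ) / (Σ P·[cation]ᵢ + Σ P·[anion]ₒ)]
Numerator = 1×9.58 + 0.11×155 + 0.36×19.9 = 33.79
Denominator = 1×122 + 0.11×24.6 + 0.36×103 = 161.8
Vm = 58.5 · log₁₀(0.20888) = 58.5 × (-0.6801) = -39.79 mV

-40 mV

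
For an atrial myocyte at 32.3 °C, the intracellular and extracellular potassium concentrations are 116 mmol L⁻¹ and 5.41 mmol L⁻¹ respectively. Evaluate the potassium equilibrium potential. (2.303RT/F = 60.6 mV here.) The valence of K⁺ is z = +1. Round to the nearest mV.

-81 mV

E = (60.6/z) · log₁₀([K⁺]_out/[K⁺]_in) with z = +1.
= (60.6/1) · log₁₀(5.41/116) = 60.60 · log₁₀(0.04664)
= 60.60 · (-1.3313) = -80.67 mV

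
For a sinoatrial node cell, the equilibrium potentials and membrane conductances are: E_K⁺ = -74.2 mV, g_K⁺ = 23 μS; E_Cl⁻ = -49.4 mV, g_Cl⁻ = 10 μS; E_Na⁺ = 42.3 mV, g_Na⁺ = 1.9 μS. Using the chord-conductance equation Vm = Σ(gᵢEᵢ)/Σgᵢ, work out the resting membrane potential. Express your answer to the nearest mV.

Σ gᵢEᵢ = 23·(-74.2) + 10·(-49.4) + 1.9·(42.3) = -2120.23
Σ gᵢ = 23 + 10 + 1.9 = 34.9
Vm = -2120.23 / 34.9 = -60.75 mV

-61 mV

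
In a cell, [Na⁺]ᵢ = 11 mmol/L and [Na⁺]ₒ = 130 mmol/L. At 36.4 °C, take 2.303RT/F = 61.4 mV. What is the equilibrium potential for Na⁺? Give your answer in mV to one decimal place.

E = (61.4/z) · log₁₀([Na⁺]_out/[Na⁺]_in) with z = +1.
= (61.4/1) · log₁₀(130/11) = 61.40 · log₁₀(11.82)
= 61.40 · (1.0726) = 65.85 mV

65.9 mV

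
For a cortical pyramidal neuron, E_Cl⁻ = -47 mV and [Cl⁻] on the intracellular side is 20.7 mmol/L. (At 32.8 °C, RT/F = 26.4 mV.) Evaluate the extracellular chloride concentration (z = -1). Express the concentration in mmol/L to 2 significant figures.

Nernst: E = (26.4/-1) · ln([out]/[in]), so ln([out]/[in]) = -47.0 × -1 / 26.4 = 1.7803.
[out]/[in] = e^(1.7803) = 5.932.
[out] = 5.932 × 20.7 = 122.8 mmol/L.

120 mmol/L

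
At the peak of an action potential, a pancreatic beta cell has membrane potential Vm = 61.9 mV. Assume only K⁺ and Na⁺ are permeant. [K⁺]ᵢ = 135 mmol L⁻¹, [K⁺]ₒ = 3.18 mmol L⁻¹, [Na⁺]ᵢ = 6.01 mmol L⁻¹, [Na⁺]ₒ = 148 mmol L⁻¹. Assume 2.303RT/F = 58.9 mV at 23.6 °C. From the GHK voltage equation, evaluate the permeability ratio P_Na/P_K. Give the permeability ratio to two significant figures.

Let α = P_Na/P_K. GHK: Vm = 58.9·log₁₀[(Kₒ + α·Naₒ)/(Kᵢ + α·Naᵢ)].
10^(Vm/58.9) = 10^(61.9/58.9) = 11.244
So 11.244·(Kᵢ + α·Naᵢ) = Kₒ + α·Naₒ → α = (11.244·135.0 − 3.18) / (148.0 − 11.244·6.01)
α = (1518 − 3.18) / (148.0 − 67.58) = 1515/80.42 = 18.84

19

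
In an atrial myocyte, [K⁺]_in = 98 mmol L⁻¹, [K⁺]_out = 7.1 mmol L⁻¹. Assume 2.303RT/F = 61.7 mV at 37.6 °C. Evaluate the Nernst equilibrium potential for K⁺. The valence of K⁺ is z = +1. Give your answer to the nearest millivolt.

-70 mV

E = (61.7/z) · log₁₀([K⁺]_out/[K⁺]_in) with z = +1.
= (61.7/1) · log₁₀(7.1/98) = 61.70 · log₁₀(0.07245)
= 61.70 · (-1.1400) = -70.34 mV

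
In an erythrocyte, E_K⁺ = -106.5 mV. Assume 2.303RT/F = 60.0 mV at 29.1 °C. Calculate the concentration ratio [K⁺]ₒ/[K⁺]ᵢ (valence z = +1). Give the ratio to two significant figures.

0.017

log₁₀([out]/[in]) = E·z/(60.0) = -106.5 × 1 / 60.0 = -1.7750
[out]/[in] = 10^(-1.7750) = 0.01679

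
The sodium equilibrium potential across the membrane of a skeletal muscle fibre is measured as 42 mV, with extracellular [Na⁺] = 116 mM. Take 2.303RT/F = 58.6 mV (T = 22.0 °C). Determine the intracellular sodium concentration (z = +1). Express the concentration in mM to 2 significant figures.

Nernst: E = (58.6/1) · log₁₀([out]/[in]), so log₁₀([out]/[in]) = 42.0 × 1 / 58.6 = 0.7167.
[out]/[in] = 10^(0.7167) = 5.209.
[in] = 116 / 5.209 = 22.27 mM.

22 mM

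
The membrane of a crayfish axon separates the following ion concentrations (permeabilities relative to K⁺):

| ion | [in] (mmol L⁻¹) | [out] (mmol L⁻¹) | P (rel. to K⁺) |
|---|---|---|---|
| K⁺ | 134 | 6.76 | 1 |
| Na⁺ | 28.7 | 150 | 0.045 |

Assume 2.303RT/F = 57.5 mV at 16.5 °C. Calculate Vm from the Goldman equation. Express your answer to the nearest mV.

-58 mV

Vm = 57.5 · log₁₀[(Σ P·[cation]ₒ + Σ P·[anion]ᵢ) / (Σ P·[cation]ᵢ + Σ P·[anion]ₒ)]
Numerator = 1×6.76 + 0.045×150 = 13.51
Denominator = 1×134 + 0.045×28.7 = 135.3
Vm = 57.5 · log₁₀(0.099858) = 57.5 × (-1.0006) = -57.54 mV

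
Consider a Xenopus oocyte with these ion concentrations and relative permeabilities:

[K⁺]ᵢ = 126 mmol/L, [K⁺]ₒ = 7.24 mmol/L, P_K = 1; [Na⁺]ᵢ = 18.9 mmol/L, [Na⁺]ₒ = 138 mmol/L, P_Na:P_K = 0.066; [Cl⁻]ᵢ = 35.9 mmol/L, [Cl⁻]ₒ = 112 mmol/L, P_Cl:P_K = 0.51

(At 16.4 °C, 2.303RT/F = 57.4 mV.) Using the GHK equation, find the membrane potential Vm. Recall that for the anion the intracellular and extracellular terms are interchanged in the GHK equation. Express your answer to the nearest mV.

Vm = 57.4 · log₁₀[(Σ P·[cation]ₒ + Σ P·[anion]ᵢ) / (Σ P·[cation]ᵢ + Σ P·[anion]ₒ)]
Numerator = 1×7.24 + 0.066×138 + 0.51×35.9 = 34.66
Denominator = 1×126 + 0.066×18.9 + 0.51×112 = 184.4
Vm = 57.4 · log₁₀(0.18798) = 57.4 × (-0.7259) = -41.67 mV

-42 mV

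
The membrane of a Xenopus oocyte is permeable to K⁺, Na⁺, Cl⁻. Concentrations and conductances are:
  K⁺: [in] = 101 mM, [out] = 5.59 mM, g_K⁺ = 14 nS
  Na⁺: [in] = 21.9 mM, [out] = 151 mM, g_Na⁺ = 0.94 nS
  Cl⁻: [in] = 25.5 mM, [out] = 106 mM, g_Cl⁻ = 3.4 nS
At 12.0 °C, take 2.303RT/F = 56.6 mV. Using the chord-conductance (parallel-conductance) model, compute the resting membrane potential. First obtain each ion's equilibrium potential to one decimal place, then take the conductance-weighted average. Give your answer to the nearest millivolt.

-58 mV

E_K⁺ = (56.6/1)·log₁₀(5.59/101) = -71.1 mV
E_Na⁺ = (56.6/1)·log₁₀(151/21.9) = 47.5 mV
E_Cl⁻ = (56.6/-1)·log₁₀(106/25.5) = -35.0 mV
Vm = (Σ gᵢEᵢ)/(Σ gᵢ) = (14·-71.1 + 0.94·47.5 + 3.4·-35.0) / (14 + 0.94 + 3.4)
= -1069.75 / 18.34 = -58.33 mV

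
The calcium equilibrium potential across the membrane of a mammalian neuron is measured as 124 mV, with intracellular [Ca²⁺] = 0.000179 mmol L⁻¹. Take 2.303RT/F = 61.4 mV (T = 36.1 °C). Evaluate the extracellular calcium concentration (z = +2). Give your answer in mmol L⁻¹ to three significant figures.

1.96 mmol L⁻¹

Nernst: E = (61.4/2) · log₁₀([out]/[in]), so log₁₀([out]/[in]) = 124.0 × 2 / 61.4 = 4.0391.
[out]/[in] = 10^(4.0391) = 1.094e+04.
[out] = 1.094e+04 × 0.000179 = 1.959 mmol L⁻¹.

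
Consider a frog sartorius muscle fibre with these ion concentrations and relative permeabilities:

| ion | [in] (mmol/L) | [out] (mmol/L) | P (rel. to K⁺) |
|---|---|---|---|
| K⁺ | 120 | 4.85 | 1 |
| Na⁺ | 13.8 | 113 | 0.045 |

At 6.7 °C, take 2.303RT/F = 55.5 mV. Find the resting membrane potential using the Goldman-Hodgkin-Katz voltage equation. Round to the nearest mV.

Vm = 55.5 · log₁₀[(Σ P·[cation]ₒ + Σ P·[anion]ᵢ) / (Σ P·[cation]ᵢ + Σ P·[anion]ₒ)]
Numerator = 1×4.85 + 0.045×113 = 9.935
Denominator = 1×120 + 0.045×13.8 = 120.6
Vm = 55.5 · log₁₀(0.082365) = 55.5 × (-1.0843) = -60.18 mV

-60 mV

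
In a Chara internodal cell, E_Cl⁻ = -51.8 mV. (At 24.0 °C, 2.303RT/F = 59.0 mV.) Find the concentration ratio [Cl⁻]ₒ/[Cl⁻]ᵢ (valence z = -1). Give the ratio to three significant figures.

log₁₀([out]/[in]) = E·z/(59.0) = -51.8 × -1 / 59.0 = 0.8780
[out]/[in] = 10^(0.8780) = 7.55

7.55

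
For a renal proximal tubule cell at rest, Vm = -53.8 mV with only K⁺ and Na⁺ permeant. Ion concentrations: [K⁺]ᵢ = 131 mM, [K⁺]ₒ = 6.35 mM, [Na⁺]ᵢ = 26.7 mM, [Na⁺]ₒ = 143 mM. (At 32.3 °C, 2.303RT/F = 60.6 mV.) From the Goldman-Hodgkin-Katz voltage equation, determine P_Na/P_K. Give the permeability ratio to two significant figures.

0.076

Let α = P_Na/P_K. GHK: Vm = 60.6·log₁₀[(Kₒ + α·Naₒ)/(Kᵢ + α·Naᵢ)].
10^(Vm/60.6) = 10^(-53.8/60.6) = 0.12948
So 0.12948·(Kᵢ + α·Naᵢ) = Kₒ + α·Naₒ → α = (0.12948·131.0 − 6.35) / (143.0 − 0.12948·26.7)
α = (16.96 − 6.35) / (143.0 − 3.457) = 10.61/139.5 = 0.07605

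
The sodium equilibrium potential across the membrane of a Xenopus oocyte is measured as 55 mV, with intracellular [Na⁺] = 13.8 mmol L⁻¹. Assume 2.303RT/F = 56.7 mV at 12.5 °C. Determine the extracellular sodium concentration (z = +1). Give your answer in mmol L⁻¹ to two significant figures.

130 mmol L⁻¹

Nernst: E = (56.7/1) · log₁₀([out]/[in]), so log₁₀([out]/[in]) = 55.0 × 1 / 56.7 = 0.9700.
[out]/[in] = 10^(0.9700) = 9.333.
[out] = 9.333 × 13.8 = 128.8 mmol L⁻¹.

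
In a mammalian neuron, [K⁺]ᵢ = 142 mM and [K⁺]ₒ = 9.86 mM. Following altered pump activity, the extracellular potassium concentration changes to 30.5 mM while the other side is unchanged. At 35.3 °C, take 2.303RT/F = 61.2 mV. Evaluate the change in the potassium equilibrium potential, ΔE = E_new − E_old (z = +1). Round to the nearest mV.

E_old = (61.2/1)·log₁₀(9.86/142) = -70.89 mV
E_new = (61.2/1)·log₁₀(30.5/142) = -40.88 mV
ΔE = -40.88 − (-70.89) = 30.01 mV

30 mV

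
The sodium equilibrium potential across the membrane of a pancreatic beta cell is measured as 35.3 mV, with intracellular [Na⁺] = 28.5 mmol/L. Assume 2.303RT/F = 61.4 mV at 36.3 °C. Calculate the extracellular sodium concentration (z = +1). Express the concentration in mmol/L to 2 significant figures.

110 mmol/L

Nernst: E = (61.4/1) · log₁₀([out]/[in]), so log₁₀([out]/[in]) = 35.3 × 1 / 61.4 = 0.5749.
[out]/[in] = 10^(0.5749) = 3.758.
[out] = 3.758 × 28.5 = 107.1 mmol/L.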